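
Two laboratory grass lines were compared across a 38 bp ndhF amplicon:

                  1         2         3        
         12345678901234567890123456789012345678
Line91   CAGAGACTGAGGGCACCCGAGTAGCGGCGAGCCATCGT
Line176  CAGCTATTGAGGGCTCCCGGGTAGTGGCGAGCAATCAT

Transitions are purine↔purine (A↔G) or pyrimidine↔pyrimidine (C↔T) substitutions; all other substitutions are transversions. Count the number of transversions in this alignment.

4

Mismatches occur at site 4 (A→C, transversion), site 5 (G→T, transversion), site 7 (C→T, transition), site 15 (A→T, transversion), site 20 (A→G, transition), site 25 (C→T, transition), site 33 (C→A, transversion), site 37 (G→A, transition).
Of the 8 differences, 4 transitions and 4 transversions, so the answer is 4.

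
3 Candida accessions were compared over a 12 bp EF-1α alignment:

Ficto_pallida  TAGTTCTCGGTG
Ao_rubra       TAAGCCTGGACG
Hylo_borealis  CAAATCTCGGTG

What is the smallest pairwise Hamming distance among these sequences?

Pairwise Hamming distances:
  Ficto_pallida vs Ao_rubra: 6
  Ficto_pallida vs Hylo_borealis: 3
  Ao_rubra vs Hylo_borealis: 6
The smallest is 3, between Ficto_pallida and Hylo_borealis.

3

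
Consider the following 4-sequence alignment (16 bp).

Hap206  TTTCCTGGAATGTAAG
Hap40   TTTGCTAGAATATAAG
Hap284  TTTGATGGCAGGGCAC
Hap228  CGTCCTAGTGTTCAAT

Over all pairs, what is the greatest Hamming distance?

Pairwise Hamming distances:
  Hap206 vs Hap40: 3
  Hap206 vs Hap284: 7
  Hap206 vs Hap228: 8
  Hap40 vs Hap284: 8
  Hap40 vs Hap228: 8
  Hap284 vs Hap228: 12
The largest is 12, between Hap284 and Hap228.

12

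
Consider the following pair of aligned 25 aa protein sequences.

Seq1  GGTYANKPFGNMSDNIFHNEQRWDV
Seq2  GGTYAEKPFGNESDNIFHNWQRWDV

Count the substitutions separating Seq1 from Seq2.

3

The sequences differ at positions 6 (N/E), 12 (M/E), 20 (E/W).
That gives 3 mismatches out of 25 aligned sites, so the Hamming distance is 3.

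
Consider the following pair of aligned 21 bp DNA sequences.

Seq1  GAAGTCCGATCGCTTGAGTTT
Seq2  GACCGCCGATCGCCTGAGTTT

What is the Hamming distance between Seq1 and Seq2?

4

The sequences differ at positions 3 (A/C), 4 (G/C), 5 (T/G), 14 (T/C).
That gives 4 mismatches out of 21 aligned sites, so the Hamming distance is 4.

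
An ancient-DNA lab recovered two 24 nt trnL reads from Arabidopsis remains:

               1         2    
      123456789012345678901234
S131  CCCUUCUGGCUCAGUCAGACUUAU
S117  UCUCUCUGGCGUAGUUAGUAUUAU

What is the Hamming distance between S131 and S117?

8

The sequences differ at positions 1 (C/U), 3 (C/U), 4 (U/C), 11 (U/G), 12 (C/U), 16 (C/U), 19 (A/U), 20 (C/A).
That gives 8 mismatches out of 24 aligned sites, so the Hamming distance is 8.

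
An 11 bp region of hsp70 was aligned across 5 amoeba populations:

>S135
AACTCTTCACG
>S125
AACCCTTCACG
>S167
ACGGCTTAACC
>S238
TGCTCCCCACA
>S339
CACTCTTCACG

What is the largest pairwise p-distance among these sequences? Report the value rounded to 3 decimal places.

Pairwise Hamming distances:
  S135 vs S125: 1
  S135 vs S167: 5
  S135 vs S238: 5
  S135 vs S339: 1
  S125 vs S167: 5
  S125 vs S238: 6
  S125 vs S339: 2
  S167 vs S238: 8
  S167 vs S339: 6
  S238 vs S339: 5
The largest is 8 mismatches, between S167 and S238; p = 8/11 = 0.727.

0.727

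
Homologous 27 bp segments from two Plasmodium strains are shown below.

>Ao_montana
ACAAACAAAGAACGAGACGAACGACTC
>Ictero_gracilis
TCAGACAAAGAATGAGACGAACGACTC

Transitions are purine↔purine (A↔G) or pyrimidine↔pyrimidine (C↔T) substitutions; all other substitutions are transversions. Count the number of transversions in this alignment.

1

The sequences differ at positions 1 (A/T, transversion), 4 (A/G, transition), 13 (C/T, transition).
Of the 3 differences, 2 transitions and 1 transversion, so the answer is 1.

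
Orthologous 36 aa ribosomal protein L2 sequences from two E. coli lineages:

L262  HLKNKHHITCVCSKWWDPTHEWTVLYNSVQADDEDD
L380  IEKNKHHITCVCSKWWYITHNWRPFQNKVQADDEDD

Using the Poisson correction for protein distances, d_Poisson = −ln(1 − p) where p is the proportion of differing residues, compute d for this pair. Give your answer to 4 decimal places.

Mismatches occur at site 1 (H→I), site 2 (L→E), site 17 (D→Y), site 18 (P→I), site 21 (E→N), site 23 (T→R), site 24 (V→P), site 25 (L→F), site 26 (Y→Q), site 28 (S→K).
p = 10/36 = 0.277778.
d = −ln(1 − 0.277778) = −ln(0.722222) = 0.3254.

0.3254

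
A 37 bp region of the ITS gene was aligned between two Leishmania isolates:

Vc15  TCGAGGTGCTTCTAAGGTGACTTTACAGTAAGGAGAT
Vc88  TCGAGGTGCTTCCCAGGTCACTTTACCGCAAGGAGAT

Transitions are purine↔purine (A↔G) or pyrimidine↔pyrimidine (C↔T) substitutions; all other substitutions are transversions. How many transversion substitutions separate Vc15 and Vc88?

3

Differing sites — 13:T/C (Ti); 14:A/C (Tv); 19:G/C (Tv); 27:A/C (Tv); 29:T/C (Ti).
Of the 5 differences, 2 transitions and 3 transversions, so the answer is 3.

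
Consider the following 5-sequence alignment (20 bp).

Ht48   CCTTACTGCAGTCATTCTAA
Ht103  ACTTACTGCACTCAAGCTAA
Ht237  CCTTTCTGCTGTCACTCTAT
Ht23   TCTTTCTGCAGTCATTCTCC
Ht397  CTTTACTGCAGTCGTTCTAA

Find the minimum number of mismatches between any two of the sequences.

Pairwise Hamming distances:
  Ht48 vs Ht103: 4
  Ht48 vs Ht237: 4
  Ht48 vs Ht23: 4
  Ht48 vs Ht397: 2
  Ht103 vs Ht237: 7
  Ht103 vs Ht23: 7
  Ht103 vs Ht397: 6
  Ht237 vs Ht23: 5
  Ht237 vs Ht397: 6
  Ht23 vs Ht397: 6
The smallest is 2, between Ht48 and Ht397.

2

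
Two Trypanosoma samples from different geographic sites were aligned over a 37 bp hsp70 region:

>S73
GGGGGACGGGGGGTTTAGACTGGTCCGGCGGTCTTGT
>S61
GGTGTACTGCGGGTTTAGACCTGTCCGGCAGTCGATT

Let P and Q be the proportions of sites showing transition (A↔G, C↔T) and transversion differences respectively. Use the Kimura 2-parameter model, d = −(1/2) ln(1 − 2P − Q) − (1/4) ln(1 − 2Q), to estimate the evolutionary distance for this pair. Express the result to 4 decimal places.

Differing sites — 3:G/T (Tv); 5:G/T (Tv); 8:G/T (Tv); 10:G/C (Tv); 21:T/C (Ti); 22:G/T (Tv); 30:G/A (Ti); 34:T/G (Tv); 35:T/A (Tv); 36:G/T (Tv).
Of the 10 differences, 2 transitions and 8 transversions over 37 sites: P = 2/37 = 0.054054, Q = 8/37 = 0.216216.
d = −0.5·ln(0.675676) − 0.25·ln(0.567568) = −0.5·(-0.392042) − 0.25·(-0.566395) = 0.3376.

0.3376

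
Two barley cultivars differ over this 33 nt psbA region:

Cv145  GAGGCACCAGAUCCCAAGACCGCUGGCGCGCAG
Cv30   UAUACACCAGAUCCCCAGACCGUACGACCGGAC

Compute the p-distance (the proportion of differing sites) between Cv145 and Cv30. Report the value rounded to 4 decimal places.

Mismatches occur at site 1 (G/U), site 3 (G/U), site 4 (G/A), site 16 (A/C), site 23 (C/U), site 24 (U/A), site 25 (G/C), site 27 (C/A), site 28 (G/C), site 31 (C/G), site 33 (G/C).
There are 11 differences over 33 sites, so p = 11/33 = 0.3333.

0.3333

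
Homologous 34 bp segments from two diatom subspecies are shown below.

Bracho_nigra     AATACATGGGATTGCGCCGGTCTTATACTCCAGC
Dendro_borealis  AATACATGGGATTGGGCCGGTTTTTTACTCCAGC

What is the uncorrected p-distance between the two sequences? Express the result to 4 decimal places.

0.0882

The sequences differ at positions 15 (C/G), 22 (C/T), 25 (A/T).
There are 3 differences over 34 sites, so p = 3/34 = 0.0882.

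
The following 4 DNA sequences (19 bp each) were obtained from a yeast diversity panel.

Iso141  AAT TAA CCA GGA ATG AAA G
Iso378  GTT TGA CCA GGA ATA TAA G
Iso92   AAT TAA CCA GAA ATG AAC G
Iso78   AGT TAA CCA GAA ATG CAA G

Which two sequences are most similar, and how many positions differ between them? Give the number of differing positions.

Pairwise Hamming distances:
  Iso141 vs Iso378: 5
  Iso141 vs Iso92: 2
  Iso141 vs Iso78: 3
  Iso378 vs Iso92: 7
  Iso378 vs Iso78: 6
  Iso92 vs Iso78: 3
The smallest is 2, between Iso141 and Iso92.

2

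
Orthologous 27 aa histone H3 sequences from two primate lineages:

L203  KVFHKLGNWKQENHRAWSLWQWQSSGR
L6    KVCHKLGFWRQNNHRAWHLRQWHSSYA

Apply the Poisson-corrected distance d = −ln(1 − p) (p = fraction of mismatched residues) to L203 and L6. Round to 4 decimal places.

0.4055

Mismatches occur at site 3 (F↔C), site 8 (N↔F), site 10 (K↔R), site 12 (E↔N), site 18 (S↔H), site 20 (W↔R), site 23 (Q↔H), site 26 (G↔Y), site 27 (R↔A).
p = 9/27 = 0.333333.
d = −ln(1 − 0.333333) = −ln(0.666667) = 0.4055.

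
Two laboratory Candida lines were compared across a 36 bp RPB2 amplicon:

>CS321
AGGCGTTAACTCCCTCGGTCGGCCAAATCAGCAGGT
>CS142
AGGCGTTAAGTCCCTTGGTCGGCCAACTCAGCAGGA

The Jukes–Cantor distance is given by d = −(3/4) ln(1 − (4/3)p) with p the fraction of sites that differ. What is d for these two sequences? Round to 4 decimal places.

The sequences differ at positions 10 (C/G), 16 (C/T), 27 (A/C), 36 (T/A).
p = 4/36 = 0.111111.
d = −0.75 · ln(1 − (4/3)·0.111111) = −0.75 · ln(0.851852) = −0.75 · (-0.160342) = 0.1203.

0.1203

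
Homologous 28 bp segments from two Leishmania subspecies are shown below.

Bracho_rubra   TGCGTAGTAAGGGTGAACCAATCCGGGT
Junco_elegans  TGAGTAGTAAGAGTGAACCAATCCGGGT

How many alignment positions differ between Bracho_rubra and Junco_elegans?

2

The sequences differ at positions 3 (C/A), 12 (G/A).
That gives 2 mismatches out of 28 aligned sites, so the Hamming distance is 2.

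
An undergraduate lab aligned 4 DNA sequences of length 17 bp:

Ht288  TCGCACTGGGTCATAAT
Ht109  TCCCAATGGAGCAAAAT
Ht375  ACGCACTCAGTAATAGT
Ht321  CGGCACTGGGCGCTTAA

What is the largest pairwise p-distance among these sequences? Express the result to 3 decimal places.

0.647

Pairwise Hamming distances:
  Ht288 vs Ht109: 5
  Ht288 vs Ht375: 5
  Ht288 vs Ht321: 7
  Ht109 vs Ht375: 10
  Ht109 vs Ht321: 11
  Ht375 vs Ht321: 10
The largest is 11 mismatches, between Ht109 and Ht321; p = 11/17 = 0.647.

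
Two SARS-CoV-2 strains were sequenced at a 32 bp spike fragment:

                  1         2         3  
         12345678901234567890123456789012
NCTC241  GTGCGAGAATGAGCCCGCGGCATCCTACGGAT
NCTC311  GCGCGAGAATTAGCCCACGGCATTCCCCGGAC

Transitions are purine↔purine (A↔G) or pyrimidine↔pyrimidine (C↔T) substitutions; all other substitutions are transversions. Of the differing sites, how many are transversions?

Differing sites — 2:T/C (Ti); 11:G/T (Tv); 17:G/A (Ti); 24:C/T (Ti); 26:T/C (Ti); 27:A/C (Tv); 32:T/C (Ti).
Of the 7 differences, 5 transitions and 2 transversions, so the answer is 2.

2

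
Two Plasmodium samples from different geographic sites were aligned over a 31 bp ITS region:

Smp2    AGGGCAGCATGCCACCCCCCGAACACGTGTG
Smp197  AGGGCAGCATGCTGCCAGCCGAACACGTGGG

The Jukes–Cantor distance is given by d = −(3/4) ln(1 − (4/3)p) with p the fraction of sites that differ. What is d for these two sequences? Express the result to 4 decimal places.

The sequences differ at positions 13 (C/T), 14 (A/G), 17 (C/A), 18 (C/G), 30 (T/G).
p = 5/31 = 0.161290.
d = −0.75 · ln(1 − (4/3)·0.161290) = −0.75 · ln(0.784947) = −0.75 · (-0.242139) = 0.1816.

0.1816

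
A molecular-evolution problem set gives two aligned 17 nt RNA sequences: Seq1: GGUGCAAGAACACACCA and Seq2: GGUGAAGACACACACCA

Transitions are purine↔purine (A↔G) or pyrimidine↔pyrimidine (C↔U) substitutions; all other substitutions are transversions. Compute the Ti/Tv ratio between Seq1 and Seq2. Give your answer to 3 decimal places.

Mismatches occur at site 5 (C↔A, transversion), site 7 (A↔G, transition), site 8 (G↔A, transition), site 9 (A↔C, transversion).
Of the 4 differences, 2 transitions and 2 transversions, so Ti/Tv = 2/2 = 1.000.

1.000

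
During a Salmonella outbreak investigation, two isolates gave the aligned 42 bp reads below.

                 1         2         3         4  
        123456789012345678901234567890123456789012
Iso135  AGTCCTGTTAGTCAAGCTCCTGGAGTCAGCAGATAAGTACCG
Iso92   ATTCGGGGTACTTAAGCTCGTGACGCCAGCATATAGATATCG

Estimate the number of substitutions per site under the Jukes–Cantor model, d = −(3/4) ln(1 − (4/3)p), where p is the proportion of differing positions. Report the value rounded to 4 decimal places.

Differing sites — 2:G/T; 5:C/G; 6:T/G; 8:T/G; 11:G/C; 13:C/T; 20:C/G; 23:G/A; 24:A/C; 26:T/C; 32:G/T; 36:A/G; 37:G/A; 40:C/T.
p = 14/42 = 0.333333.
d = −0.75 · ln(1 − (4/3)·0.333333) = −0.75 · ln(0.555556) = −0.75 · (-0.587786) = 0.4408.

0.4408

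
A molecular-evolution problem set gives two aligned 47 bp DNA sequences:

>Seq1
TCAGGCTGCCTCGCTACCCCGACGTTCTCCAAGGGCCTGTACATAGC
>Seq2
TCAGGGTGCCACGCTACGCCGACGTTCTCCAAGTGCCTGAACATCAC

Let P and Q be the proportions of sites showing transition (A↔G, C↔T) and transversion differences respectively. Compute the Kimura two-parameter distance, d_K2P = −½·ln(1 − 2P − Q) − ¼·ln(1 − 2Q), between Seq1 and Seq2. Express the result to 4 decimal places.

0.1670

Mismatches occur at site 6 (C↔G, transversion), site 11 (T↔A, transversion), site 18 (C↔G, transversion), site 34 (G↔T, transversion), site 40 (T↔A, transversion), site 45 (A↔C, transversion), site 46 (G↔A, transition).
Of the 7 differences, 1 transition and 6 transversions over 47 sites: P = 1/47 = 0.021277, Q = 6/47 = 0.127660.
d = −0.5·ln(0.829786) − 0.25·ln(0.744680) = −0.5·(-0.186587) − 0.25·(-0.294801) = 0.1670.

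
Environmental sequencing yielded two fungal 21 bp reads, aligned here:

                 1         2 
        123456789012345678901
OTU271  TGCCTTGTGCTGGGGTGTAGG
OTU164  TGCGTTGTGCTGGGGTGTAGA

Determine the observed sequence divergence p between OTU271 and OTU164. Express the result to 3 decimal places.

0.095

Mismatches occur at site 4 (C→G), site 21 (G→A).
There are 2 differences over 21 sites, so p = 2/21 = 0.095.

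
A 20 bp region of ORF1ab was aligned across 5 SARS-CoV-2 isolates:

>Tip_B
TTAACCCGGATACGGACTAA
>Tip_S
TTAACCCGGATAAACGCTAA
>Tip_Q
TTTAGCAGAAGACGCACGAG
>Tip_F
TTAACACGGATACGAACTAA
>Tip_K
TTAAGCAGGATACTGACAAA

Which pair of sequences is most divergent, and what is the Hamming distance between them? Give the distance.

Pairwise Hamming distances:
  Tip_B vs Tip_S: 4
  Tip_B vs Tip_Q: 8
  Tip_B vs Tip_F: 2
  Tip_B vs Tip_K: 4
  Tip_S vs Tip_Q: 10
  Tip_S vs Tip_F: 5
  Tip_S vs Tip_K: 7
  Tip_Q vs Tip_F: 9
  Tip_Q vs Tip_K: 7
  Tip_F vs Tip_K: 6
The largest is 10, between Tip_S and Tip_Q.

10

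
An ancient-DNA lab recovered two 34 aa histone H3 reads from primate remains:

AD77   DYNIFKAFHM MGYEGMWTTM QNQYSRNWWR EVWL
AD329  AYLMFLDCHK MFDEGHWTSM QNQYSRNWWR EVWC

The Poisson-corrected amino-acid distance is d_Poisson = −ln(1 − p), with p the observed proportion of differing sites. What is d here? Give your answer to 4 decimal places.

Mismatches occur at site 1 (D↔A), site 3 (N↔L), site 4 (I↔M), site 6 (K↔L), site 7 (A↔D), site 8 (F↔C), site 10 (M↔K), site 12 (G↔F), site 13 (Y↔D), site 16 (M↔H), site 19 (T↔S), site 34 (L↔C).
p = 12/34 = 0.352941.
d = −ln(1 − 0.352941) = −ln(0.647059) = 0.4353.

0.4353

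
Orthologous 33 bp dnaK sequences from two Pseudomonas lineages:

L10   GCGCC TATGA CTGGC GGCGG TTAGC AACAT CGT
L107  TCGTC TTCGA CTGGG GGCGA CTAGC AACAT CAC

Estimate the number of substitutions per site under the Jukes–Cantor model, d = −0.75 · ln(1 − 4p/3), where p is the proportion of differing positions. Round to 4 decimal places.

0.3390

The sequences differ at positions 1 (G/T), 4 (C/T), 7 (A/T), 8 (T/C), 15 (C/G), 20 (G/A), 21 (T/C), 32 (G/A), 33 (T/C).
p = 9/33 = 0.272727.
d = −0.75 · ln(1 − (4/3)·0.272727) = −0.75 · ln(0.636364) = −0.75 · (-0.451985) = 0.3390.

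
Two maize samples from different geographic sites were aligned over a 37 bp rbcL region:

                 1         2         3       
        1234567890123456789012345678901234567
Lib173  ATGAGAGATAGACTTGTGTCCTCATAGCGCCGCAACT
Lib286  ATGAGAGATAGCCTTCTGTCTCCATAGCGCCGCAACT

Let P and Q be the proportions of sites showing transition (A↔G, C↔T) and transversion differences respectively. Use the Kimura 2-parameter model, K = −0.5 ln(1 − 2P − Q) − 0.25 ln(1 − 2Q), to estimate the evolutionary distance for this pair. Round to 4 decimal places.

The sequences differ at positions 12 (A/C, transversion), 16 (G/C, transversion), 21 (C/T, transition), 22 (T/C, transition).
Of the 4 differences, 2 transitions and 2 transversions over 37 sites: P = 2/37 = 0.054054, Q = 2/37 = 0.054054.
d = −0.5·ln(0.837838) − 0.25·ln(0.891892) = −0.5·(-0.176931) − 0.25·(-0.114410) = 0.1171.

0.1171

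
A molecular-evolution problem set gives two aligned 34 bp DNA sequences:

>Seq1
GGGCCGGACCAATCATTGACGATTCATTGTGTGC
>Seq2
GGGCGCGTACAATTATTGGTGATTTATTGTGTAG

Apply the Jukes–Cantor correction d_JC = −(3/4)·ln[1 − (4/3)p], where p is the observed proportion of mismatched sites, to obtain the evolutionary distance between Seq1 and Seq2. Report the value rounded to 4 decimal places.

Differing sites — 5:C/G; 6:G/C; 8:A/T; 9:C/A; 14:C/T; 19:A/G; 20:C/T; 25:C/T; 33:G/A; 34:C/G.
p = 10/34 = 0.294118.
d = −0.75 · ln(1 − (4/3)·0.294118) = −0.75 · ln(0.607843) = −0.75 · (-0.497839) = 0.3734.

0.3734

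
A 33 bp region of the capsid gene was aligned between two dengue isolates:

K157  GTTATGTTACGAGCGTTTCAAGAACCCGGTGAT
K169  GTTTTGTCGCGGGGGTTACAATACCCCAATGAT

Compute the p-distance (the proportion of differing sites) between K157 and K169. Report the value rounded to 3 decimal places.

0.303

The sequences differ at positions 4 (A/T), 8 (T/C), 9 (A/G), 12 (A/G), 14 (C/G), 18 (T/A), 22 (G/T), 24 (A/C), 28 (G/A), 29 (G/A).
There are 10 differences over 33 sites, so p = 10/33 = 0.303.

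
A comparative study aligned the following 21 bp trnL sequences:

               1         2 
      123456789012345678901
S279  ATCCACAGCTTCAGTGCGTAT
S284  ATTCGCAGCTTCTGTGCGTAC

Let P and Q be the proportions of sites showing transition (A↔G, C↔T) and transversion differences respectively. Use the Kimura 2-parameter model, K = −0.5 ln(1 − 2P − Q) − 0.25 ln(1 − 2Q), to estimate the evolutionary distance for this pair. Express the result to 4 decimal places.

0.2278

Differing sites — 3:C/T (Ti); 5:A/G (Ti); 13:A/T (Tv); 21:T/C (Ti).
Of the 4 differences, 3 transitions and 1 transversion over 21 sites: P = 3/21 = 0.142857, Q = 1/21 = 0.047619.
d = −0.5·ln(0.666667) − 0.25·ln(0.904762) = −0.5·(-0.405465) − 0.25·(-0.100083) = 0.2278.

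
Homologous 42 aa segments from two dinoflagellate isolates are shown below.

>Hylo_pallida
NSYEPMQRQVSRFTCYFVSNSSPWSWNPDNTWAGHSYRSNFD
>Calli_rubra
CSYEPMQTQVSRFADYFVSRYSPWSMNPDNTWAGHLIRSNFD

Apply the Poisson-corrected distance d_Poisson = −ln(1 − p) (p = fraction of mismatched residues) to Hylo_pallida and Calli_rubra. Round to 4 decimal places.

Differing sites — 1:N/C; 8:R/T; 14:T/A; 15:C/D; 20:N/R; 21:S/Y; 26:W/M; 36:S/L; 37:Y/I.
p = 9/42 = 0.214286.
d = −ln(1 − 0.214286) = −ln(0.785714) = 0.2412.

0.2412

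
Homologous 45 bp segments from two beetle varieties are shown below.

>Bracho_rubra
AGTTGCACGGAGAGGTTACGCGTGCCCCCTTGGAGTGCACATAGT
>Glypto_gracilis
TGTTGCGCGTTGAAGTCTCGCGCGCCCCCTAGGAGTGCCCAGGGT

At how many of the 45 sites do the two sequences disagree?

The sequences differ at positions 1 (A/T), 7 (A/G), 10 (G/T), 11 (A/T), 14 (G/A), 17 (T/C), 18 (A/T), 23 (T/C), 31 (T/A), 39 (A/C), 42 (T/G), 43 (A/G).
That gives 12 mismatches out of 45 aligned sites, so the Hamming distance is 12.

12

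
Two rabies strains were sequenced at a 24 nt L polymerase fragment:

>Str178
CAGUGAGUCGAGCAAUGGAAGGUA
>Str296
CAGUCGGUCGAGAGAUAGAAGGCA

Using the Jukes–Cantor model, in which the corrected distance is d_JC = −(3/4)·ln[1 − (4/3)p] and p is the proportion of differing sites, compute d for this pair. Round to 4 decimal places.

0.3041

Differing sites — 5:G/C; 6:A/G; 13:C/A; 14:A/G; 17:G/A; 23:U/C.
p = 6/24 = 0.250000.
d = −0.75 · ln(1 − (4/3)·0.250000) = −0.75 · ln(0.666667) = −0.75 · (-0.405465) = 0.3041.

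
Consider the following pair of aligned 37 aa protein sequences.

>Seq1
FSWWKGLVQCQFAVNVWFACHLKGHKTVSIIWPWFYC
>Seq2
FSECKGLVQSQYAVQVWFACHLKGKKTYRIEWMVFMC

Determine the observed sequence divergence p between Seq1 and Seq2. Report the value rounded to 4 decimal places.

Mismatches occur at site 3 (W/E), site 4 (W/C), site 10 (C/S), site 12 (F/Y), site 15 (N/Q), site 25 (H/K), site 28 (V/Y), site 29 (S/R), site 31 (I/E), site 33 (P/M), site 34 (W/V), site 36 (Y/M).
There are 12 differences over 37 sites, so p = 12/37 = 0.3243.

0.3243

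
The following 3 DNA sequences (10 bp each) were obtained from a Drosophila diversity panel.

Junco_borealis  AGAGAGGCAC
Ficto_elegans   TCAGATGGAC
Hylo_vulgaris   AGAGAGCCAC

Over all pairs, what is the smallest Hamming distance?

Pairwise Hamming distances:
  Junco_borealis vs Ficto_elegans: 4
  Junco_borealis vs Hylo_vulgaris: 1
  Ficto_elegans vs Hylo_vulgaris: 5
The smallest is 1, between Junco_borealis and Hylo_vulgaris.

1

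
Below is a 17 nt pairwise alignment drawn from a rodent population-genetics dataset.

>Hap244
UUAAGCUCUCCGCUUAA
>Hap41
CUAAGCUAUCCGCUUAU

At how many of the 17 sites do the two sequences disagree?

3

Differing sites — 1:U/C; 8:C/A; 17:A/U.
That gives 3 mismatches out of 17 aligned sites, so the Hamming distance is 3.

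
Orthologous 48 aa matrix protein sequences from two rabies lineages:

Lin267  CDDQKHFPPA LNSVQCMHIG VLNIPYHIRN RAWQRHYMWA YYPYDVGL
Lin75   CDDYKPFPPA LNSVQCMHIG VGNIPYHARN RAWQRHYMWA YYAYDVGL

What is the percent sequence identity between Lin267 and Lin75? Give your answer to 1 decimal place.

89.6%

Differing sites — 4:Q/Y; 6:H/P; 22:L/G; 28:I/A; 43:P/A.
43 of the 48 sites match, so the percent identity is 43/48 × 100 = 89.6%.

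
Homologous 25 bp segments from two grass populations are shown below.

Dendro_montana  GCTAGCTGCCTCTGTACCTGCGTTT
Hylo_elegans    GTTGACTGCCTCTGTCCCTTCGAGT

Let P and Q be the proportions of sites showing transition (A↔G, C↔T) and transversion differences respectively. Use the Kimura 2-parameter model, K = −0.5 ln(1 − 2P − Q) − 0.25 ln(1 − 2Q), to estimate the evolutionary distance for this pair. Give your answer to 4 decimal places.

Mismatches occur at site 2 (C→T, transition), site 4 (A→G, transition), site 5 (G→A, transition), site 16 (A→C, transversion), site 20 (G→T, transversion), site 23 (T→A, transversion), site 24 (T→G, transversion).
Of the 7 differences, 3 transitions and 4 transversions over 25 sites: P = 3/25 = 0.120000, Q = 4/25 = 0.160000.
d = −0.5·ln(0.600000) − 0.25·ln(0.680000) = −0.5·(-0.510826) − 0.25·(-0.385662) = 0.3518.

0.3518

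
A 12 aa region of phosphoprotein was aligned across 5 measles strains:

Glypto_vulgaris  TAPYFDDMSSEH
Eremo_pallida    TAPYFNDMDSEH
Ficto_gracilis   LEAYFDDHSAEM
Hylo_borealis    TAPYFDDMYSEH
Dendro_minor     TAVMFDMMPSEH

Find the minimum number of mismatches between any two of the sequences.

1

Pairwise Hamming distances:
  Glypto_vulgaris vs Eremo_pallida: 2
  Glypto_vulgaris vs Ficto_gracilis: 6
  Glypto_vulgaris vs Hylo_borealis: 1
  Glypto_vulgaris vs Dendro_minor: 4
  Eremo_pallida vs Ficto_gracilis: 8
  Eremo_pallida vs Hylo_borealis: 2
  Eremo_pallida vs Dendro_minor: 5
  Ficto_gracilis vs Hylo_borealis: 7
  Ficto_gracilis vs Dendro_minor: 9
  Hylo_borealis vs Dendro_minor: 4
The smallest is 1, between Glypto_vulgaris and Hylo_borealis.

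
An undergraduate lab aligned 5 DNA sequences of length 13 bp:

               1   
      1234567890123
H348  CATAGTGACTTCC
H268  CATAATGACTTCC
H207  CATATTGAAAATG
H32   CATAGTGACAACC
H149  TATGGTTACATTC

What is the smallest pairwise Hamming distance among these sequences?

Pairwise Hamming distances:
  H348 vs H268: 1
  H348 vs H207: 6
  H348 vs H32: 2
  H348 vs H149: 5
  H268 vs H207: 6
  H268 vs H32: 3
  H268 vs H149: 6
  H207 vs H32: 4
  H207 vs H149: 7
  H32 vs H149: 5
The smallest is 1, between H348 and H268.

1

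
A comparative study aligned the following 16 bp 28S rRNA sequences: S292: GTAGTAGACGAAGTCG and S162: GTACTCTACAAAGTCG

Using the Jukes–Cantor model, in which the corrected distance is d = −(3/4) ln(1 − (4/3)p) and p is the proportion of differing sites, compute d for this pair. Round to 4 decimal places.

0.3041

Differing sites — 4:G/C; 6:A/C; 7:G/T; 10:G/A.
p = 4/16 = 0.250000.
d = −0.75 · ln(1 − (4/3)·0.250000) = −0.75 · ln(0.666667) = −0.75 · (-0.405465) = 0.3041.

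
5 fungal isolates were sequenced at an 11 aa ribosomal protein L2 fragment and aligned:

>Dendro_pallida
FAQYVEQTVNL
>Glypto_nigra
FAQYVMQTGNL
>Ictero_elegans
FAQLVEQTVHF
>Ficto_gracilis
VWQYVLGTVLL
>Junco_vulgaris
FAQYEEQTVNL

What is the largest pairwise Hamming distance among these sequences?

7

Pairwise Hamming distances:
  Dendro_pallida vs Glypto_nigra: 2
  Dendro_pallida vs Ictero_elegans: 3
  Dendro_pallida vs Ficto_gracilis: 5
  Dendro_pallida vs Junco_vulgaris: 1
  Glypto_nigra vs Ictero_elegans: 5
  Glypto_nigra vs Ficto_gracilis: 6
  Glypto_nigra vs Junco_vulgaris: 3
  Ictero_elegans vs Ficto_gracilis: 7
  Ictero_elegans vs Junco_vulgaris: 4
  Ficto_gracilis vs Junco_vulgaris: 6
The largest is 7, between Ictero_elegans and Ficto_gracilis.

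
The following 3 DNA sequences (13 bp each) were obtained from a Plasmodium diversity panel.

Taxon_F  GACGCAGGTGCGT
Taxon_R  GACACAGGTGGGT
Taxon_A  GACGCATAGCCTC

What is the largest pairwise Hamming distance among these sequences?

8

Pairwise Hamming distances:
  Taxon_F vs Taxon_R: 2
  Taxon_F vs Taxon_A: 6
  Taxon_R vs Taxon_A: 8
The largest is 8, between Taxon_R and Taxon_A.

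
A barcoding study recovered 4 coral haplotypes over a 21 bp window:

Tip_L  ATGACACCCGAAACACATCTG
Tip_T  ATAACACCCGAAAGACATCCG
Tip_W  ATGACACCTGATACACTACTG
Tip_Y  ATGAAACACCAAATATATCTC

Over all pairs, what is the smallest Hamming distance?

3

Pairwise Hamming distances:
  Tip_L vs Tip_T: 3
  Tip_L vs Tip_W: 4
  Tip_L vs Tip_Y: 6
  Tip_T vs Tip_W: 7
  Tip_T vs Tip_Y: 8
  Tip_W vs Tip_Y: 10
The smallest is 3, between Tip_L and Tip_T.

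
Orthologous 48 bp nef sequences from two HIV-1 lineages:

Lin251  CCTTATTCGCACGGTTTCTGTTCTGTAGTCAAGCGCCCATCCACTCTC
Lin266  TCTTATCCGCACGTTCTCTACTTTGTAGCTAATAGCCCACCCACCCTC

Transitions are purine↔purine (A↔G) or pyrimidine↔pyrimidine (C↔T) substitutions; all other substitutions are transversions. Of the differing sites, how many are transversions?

Differing sites — 1:C/T (Ti); 7:T/C (Ti); 14:G/T (Tv); 16:T/C (Ti); 20:G/A (Ti); 21:T/C (Ti); 23:C/T (Ti); 29:T/C (Ti); 30:C/T (Ti); 33:G/T (Tv); 34:C/A (Tv); 40:T/C (Ti); 45:T/C (Ti).
Of the 13 differences, 10 transitions and 3 transversions, so the answer is 3.

3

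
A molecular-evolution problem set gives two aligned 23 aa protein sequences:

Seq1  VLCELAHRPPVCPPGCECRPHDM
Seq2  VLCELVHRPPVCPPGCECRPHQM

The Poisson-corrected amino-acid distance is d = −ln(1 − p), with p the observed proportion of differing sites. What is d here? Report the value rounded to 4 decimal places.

Mismatches occur at site 6 (A→V), site 22 (D→Q).
p = 2/23 = 0.086957.
d = −ln(1 − 0.086957) = −ln(0.913043) = 0.0910.

0.0910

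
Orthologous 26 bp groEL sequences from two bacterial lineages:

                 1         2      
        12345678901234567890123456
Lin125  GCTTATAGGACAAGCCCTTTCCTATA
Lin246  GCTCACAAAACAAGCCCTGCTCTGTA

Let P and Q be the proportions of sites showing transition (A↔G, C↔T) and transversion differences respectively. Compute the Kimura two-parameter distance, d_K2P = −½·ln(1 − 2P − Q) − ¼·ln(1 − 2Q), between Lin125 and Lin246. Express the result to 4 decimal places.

Mismatches occur at site 4 (T→C, transition), site 6 (T→C, transition), site 8 (G→A, transition), site 9 (G→A, transition), site 19 (T→G, transversion), site 20 (T→C, transition), site 21 (C→T, transition), site 24 (A→G, transition).
Of the 8 differences, 7 transitions and 1 transversion over 26 sites: P = 7/26 = 0.269231, Q = 1/26 = 0.038462.
d = −0.5·ln(0.423076) − 0.25·ln(0.923076) = −0.5·(-0.860203) − 0.25·(-0.080044) = 0.4501.

0.4501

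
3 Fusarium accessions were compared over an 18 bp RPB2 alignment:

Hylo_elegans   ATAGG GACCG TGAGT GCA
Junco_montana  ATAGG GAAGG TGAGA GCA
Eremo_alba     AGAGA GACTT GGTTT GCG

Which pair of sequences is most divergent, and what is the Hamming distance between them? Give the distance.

10

Pairwise Hamming distances:
  Hylo_elegans vs Junco_montana: 3
  Hylo_elegans vs Eremo_alba: 8
  Junco_montana vs Eremo_alba: 10
The largest is 10, between Junco_montana and Eremo_alba.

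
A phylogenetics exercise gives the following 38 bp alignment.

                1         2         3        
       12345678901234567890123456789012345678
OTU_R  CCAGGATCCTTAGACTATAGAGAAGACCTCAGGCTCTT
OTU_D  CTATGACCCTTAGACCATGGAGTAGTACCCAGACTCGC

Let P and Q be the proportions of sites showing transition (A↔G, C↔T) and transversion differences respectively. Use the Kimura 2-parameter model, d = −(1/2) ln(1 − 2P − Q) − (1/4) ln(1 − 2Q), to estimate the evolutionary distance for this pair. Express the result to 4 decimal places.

0.4229

Differing sites — 2:C/T (Ti); 4:G/T (Tv); 7:T/C (Ti); 16:T/C (Ti); 19:A/G (Ti); 23:A/T (Tv); 26:A/T (Tv); 27:C/A (Tv); 29:T/C (Ti); 33:G/A (Ti); 37:T/G (Tv); 38:T/C (Ti).
Of the 12 differences, 7 transitions and 5 transversions over 38 sites: P = 7/38 = 0.184211, Q = 5/38 = 0.131579.
d = −0.5·ln(0.499999) − 0.25·ln(0.736842) = −0.5·(-0.693149) − 0.25·(-0.305382) = 0.4229.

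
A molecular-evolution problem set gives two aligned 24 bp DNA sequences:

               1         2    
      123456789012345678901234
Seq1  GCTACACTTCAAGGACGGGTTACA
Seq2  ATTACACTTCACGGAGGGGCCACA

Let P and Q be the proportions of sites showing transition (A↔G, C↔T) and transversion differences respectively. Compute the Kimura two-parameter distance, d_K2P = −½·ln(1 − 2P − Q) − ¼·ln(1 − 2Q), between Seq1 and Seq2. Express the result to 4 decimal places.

0.3151

The sequences differ at positions 1 (G/A, transition), 2 (C/T, transition), 12 (A/C, transversion), 16 (C/G, transversion), 20 (T/C, transition), 21 (T/C, transition).
Of the 6 differences, 4 transitions and 2 transversions over 24 sites: P = 4/24 = 0.166667, Q = 2/24 = 0.083333.
d = −0.5·ln(0.583333) − 0.25·ln(0.833334) = −0.5·(-0.538997) − 0.25·(-0.182321) = 0.3151.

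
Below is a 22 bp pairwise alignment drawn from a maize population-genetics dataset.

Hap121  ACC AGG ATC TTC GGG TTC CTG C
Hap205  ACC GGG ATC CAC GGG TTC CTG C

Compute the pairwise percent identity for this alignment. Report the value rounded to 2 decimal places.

86.36%

The sequences differ at positions 4 (A/G), 10 (T/C), 11 (T/A).
19 of the 22 sites match, so the percent identity is 19/22 × 100 = 86.36%.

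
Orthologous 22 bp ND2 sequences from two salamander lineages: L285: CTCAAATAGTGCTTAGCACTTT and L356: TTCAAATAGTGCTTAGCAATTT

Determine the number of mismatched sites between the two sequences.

Mismatches occur at site 1 (C/T), site 19 (C/A).
That gives 2 mismatches out of 22 aligned sites, so the Hamming distance is 2.

2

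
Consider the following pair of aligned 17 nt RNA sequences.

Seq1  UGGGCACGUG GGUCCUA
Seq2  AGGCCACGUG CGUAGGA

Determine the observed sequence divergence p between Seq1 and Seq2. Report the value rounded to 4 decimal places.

0.3529

Differing sites — 1:U/A; 4:G/C; 11:G/C; 14:C/A; 15:C/G; 16:U/G.
There are 6 differences over 17 sites, so p = 6/17 = 0.3529.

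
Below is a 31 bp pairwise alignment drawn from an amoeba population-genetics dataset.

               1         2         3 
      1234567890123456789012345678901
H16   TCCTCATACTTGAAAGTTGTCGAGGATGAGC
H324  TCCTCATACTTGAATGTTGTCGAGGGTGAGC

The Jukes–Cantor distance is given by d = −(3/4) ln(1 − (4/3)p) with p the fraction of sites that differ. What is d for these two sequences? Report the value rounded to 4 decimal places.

0.0675

The sequences differ at positions 15 (A/T), 26 (A/G).
p = 2/31 = 0.064516.
d = −0.75 · ln(1 − (4/3)·0.064516) = −0.75 · ln(0.913979) = −0.75 · (-0.089948) = 0.0675.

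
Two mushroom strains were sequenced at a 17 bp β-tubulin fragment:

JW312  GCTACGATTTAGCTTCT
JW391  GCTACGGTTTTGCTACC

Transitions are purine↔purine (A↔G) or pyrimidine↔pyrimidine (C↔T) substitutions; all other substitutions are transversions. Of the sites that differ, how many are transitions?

Differing sites — 7:A/G (Ti); 11:A/T (Tv); 15:T/A (Tv); 17:T/C (Ti).
Of the 4 differences, 2 transitions and 2 transversions, so the answer is 2.

2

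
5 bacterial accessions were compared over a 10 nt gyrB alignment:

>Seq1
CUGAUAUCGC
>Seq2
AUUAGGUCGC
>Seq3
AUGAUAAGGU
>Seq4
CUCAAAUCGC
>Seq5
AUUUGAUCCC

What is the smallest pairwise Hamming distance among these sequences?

Pairwise Hamming distances:
  Seq1 vs Seq2: 4
  Seq1 vs Seq3: 4
  Seq1 vs Seq4: 2
  Seq1 vs Seq5: 5
  Seq2 vs Seq3: 6
  Seq2 vs Seq4: 4
  Seq2 vs Seq5: 3
  Seq3 vs Seq4: 6
  Seq3 vs Seq5: 7
  Seq4 vs Seq5: 5
The smallest is 2, between Seq1 and Seq4.

2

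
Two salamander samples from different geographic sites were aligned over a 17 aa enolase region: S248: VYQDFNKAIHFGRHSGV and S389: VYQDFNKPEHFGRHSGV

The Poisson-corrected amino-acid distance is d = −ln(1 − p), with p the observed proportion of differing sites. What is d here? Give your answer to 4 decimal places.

Differing sites — 8:A/P; 9:I/E.
p = 2/17 = 0.117647.
d = −ln(1 − 0.117647) = −ln(0.882353) = 0.1252.

0.1252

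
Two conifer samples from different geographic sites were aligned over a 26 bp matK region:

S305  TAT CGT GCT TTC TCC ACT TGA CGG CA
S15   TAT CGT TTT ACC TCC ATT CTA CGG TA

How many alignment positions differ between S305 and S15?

8

The sequences differ at positions 7 (G/T), 8 (C/T), 10 (T/A), 11 (T/C), 17 (C/T), 19 (T/C), 20 (G/T), 25 (C/T).
That gives 8 mismatches out of 26 aligned sites, so the Hamming distance is 8.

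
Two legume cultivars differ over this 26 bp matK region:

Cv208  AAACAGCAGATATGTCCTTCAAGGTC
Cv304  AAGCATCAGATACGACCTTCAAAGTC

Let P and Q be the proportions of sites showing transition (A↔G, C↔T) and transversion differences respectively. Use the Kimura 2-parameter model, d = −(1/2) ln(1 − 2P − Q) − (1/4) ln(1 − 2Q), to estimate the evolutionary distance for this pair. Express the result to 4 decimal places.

0.2256

Mismatches occur at site 3 (A/G, transition), site 6 (G/T, transversion), site 13 (T/C, transition), site 15 (T/A, transversion), site 23 (G/A, transition).
Of the 5 differences, 3 transitions and 2 transversions over 26 sites: P = 3/26 = 0.115385, Q = 2/26 = 0.076923.
d = −0.5·ln(0.692307) − 0.25·ln(0.846154) = −0.5·(-0.367726) − 0.25·(-0.167054) = 0.2256.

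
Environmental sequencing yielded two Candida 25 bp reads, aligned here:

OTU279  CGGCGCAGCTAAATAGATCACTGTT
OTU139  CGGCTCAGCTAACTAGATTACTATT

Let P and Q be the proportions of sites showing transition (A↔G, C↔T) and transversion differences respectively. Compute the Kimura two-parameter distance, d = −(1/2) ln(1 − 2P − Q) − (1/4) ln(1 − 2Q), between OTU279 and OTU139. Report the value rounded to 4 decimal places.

0.1808

Mismatches occur at site 5 (G/T, transversion), site 13 (A/C, transversion), site 19 (C/T, transition), site 23 (G/A, transition).
Of the 4 differences, 2 transitions and 2 transversions over 25 sites: P = 2/25 = 0.080000, Q = 2/25 = 0.080000.
d = −0.5·ln(0.760000) − 0.25·ln(0.840000) = −0.5·(-0.274437) − 0.25·(-0.174353) = 0.1808.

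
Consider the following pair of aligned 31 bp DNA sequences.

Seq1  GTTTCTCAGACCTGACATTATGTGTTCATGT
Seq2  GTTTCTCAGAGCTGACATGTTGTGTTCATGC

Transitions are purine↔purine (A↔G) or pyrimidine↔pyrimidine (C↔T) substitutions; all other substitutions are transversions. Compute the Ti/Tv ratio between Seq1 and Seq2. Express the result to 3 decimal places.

Differing sites — 11:C/G (Tv); 19:T/G (Tv); 20:A/T (Tv); 31:T/C (Ti).
Of the 4 differences, 1 transition and 3 transversions, so Ti/Tv = 1/3 = 0.333.

0.333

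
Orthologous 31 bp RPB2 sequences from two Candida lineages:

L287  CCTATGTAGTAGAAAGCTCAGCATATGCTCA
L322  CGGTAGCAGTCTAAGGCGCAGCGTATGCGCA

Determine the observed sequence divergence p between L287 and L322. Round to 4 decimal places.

0.3548

The sequences differ at positions 2 (C/G), 3 (T/G), 4 (A/T), 5 (T/A), 7 (T/C), 11 (A/C), 12 (G/T), 15 (A/G), 18 (T/G), 23 (A/G), 29 (T/G).
There are 11 differences over 31 sites, so p = 11/31 = 0.3548.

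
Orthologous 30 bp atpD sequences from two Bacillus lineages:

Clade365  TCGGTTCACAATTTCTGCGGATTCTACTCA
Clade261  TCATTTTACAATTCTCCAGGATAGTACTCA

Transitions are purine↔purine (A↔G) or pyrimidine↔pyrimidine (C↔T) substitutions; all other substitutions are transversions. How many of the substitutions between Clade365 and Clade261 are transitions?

5

Mismatches occur at site 3 (G↔A, transition), site 4 (G↔T, transversion), site 7 (C↔T, transition), site 14 (T↔C, transition), site 15 (C↔T, transition), site 16 (T↔C, transition), site 17 (G↔C, transversion), site 18 (C↔A, transversion), site 23 (T↔A, transversion), site 24 (C↔G, transversion).
Of the 10 differences, 5 transitions and 5 transversions, so the answer is 5.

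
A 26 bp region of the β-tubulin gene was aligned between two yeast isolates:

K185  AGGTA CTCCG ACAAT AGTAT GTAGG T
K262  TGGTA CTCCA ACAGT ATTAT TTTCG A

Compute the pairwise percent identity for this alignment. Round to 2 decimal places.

Mismatches occur at site 1 (A/T), site 10 (G/A), site 14 (A/G), site 17 (G/T), site 21 (G/T), site 23 (A/T), site 24 (G/C), site 26 (T/A).
18 of the 26 sites match, so the percent identity is 18/26 × 100 = 69.23%.

69.23%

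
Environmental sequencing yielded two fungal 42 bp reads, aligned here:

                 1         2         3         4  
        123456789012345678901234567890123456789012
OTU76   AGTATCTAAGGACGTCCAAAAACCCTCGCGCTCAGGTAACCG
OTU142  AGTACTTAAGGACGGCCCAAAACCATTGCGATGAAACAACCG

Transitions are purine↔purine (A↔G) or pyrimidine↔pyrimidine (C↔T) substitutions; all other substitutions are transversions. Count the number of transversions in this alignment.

5

The sequences differ at positions 5 (T/C, transition), 6 (C/T, transition), 15 (T/G, transversion), 18 (A/C, transversion), 25 (C/A, transversion), 27 (C/T, transition), 31 (C/A, transversion), 33 (C/G, transversion), 35 (G/A, transition), 36 (G/A, transition), 37 (T/C, transition).
Of the 11 differences, 6 transitions and 5 transversions, so the answer is 5.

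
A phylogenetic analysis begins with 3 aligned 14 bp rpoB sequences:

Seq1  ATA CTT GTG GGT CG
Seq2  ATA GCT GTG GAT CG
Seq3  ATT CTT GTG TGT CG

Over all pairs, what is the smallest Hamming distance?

2

Pairwise Hamming distances:
  Seq1 vs Seq2: 3
  Seq1 vs Seq3: 2
  Seq2 vs Seq3: 5
The smallest is 2, between Seq1 and Seq3.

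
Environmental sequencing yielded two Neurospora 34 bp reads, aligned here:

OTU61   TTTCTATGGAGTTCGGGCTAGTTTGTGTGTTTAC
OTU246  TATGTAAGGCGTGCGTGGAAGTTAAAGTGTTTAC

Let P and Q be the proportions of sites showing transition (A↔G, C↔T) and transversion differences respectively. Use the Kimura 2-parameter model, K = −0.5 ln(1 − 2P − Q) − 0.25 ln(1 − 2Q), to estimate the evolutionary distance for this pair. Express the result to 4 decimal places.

0.4395

Mismatches occur at site 2 (T/A, transversion), site 4 (C/G, transversion), site 7 (T/A, transversion), site 10 (A/C, transversion), site 13 (T/G, transversion), site 16 (G/T, transversion), site 18 (C/G, transversion), site 19 (T/A, transversion), site 24 (T/A, transversion), site 25 (G/A, transition), site 26 (T/A, transversion).
Of the 11 differences, 1 transition and 10 transversions over 34 sites: P = 1/34 = 0.029412, Q = 10/34 = 0.294118.
d = −0.5·ln(0.647058) − 0.25·ln(0.411764) = −0.5·(-0.435319) − 0.25·(-0.887305) = 0.4395.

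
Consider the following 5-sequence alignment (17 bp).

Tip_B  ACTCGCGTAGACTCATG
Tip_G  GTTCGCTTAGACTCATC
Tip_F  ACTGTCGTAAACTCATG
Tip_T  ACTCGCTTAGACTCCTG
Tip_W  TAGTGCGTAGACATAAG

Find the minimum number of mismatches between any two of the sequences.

Pairwise Hamming distances:
  Tip_B vs Tip_G: 4
  Tip_B vs Tip_F: 3
  Tip_B vs Tip_T: 2
  Tip_B vs Tip_W: 7
  Tip_G vs Tip_F: 7
  Tip_G vs Tip_T: 4
  Tip_G vs Tip_W: 9
  Tip_F vs Tip_T: 5
  Tip_F vs Tip_W: 9
  Tip_T vs Tip_W: 9
The smallest is 2, between Tip_B and Tip_T.

2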